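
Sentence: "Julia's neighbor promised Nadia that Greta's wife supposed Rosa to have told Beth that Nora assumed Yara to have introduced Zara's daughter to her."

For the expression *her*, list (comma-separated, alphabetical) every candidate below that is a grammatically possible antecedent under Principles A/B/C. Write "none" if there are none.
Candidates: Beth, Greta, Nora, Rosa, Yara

*her* is a pronoun; Principle B requires it to be free in its binding domain — the clause headed by 'introduced'.
— Beth: object of the clause headed by 'told'; c-commands the pronoun but lies outside its binding domain — allowed.
— Greta: possessor inside the subject DP of the clause headed by 'supposed'; does not c-command the pronoun — Principle B does not apply; allowed.
— Nora: subject of the clause headed by 'assumed'; c-commands the pronoun but lies outside its binding domain — allowed.
— Rosa: subject of the clause headed by 'told'; c-commands the pronoun but lies outside its binding domain — allowed.
— Yara: subject of the clause headed by 'introduced'; c-commands the pronoun within its binding domain — blocked (Principle B).

Beth, Greta, Nora, Rosa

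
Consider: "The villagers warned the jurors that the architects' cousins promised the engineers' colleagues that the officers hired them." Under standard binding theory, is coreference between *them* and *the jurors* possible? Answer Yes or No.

Yes

*the jurors* is an R-expression; Principle C requires it to be free (not bound by any c-commanding expression).
— them: object of the clause headed by 'hired'; the pronoun does not c-command the R-expression — coreference allowed.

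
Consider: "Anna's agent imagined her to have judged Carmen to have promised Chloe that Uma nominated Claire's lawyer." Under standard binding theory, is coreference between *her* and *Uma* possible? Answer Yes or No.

No

*Uma* is an R-expression; Principle C requires it to be free (not bound by any c-commanding expression).
— her: subject of the clause headed by 'judged'; the pronoun c-commands the R-expression — coreference blocked (Principle C).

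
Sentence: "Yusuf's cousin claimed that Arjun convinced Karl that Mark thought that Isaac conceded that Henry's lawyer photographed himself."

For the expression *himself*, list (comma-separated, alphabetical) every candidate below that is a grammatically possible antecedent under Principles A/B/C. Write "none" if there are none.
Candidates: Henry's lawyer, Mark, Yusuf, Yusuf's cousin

Henry's lawyer

*himself* is a reflexive; Principle A requires it to be bound within its binding domain — the clause headed by 'photographed'.
— Henry's lawyer: subject of the clause headed by 'photographed'; c-commands the reflexive within its binding domain — allowed (Principle A).
— Mark: subject of the clause headed by 'thought'; c-commands the reflexive but lies outside its binding domain — cannot bind it (Principle A).
— Yusuf: possessor inside the subject DP of the matrix clause; does not c-command the reflexive — cannot bind it (Principle A).
— Yusuf's cousin: subject of the matrix clause; c-commands the reflexive but lies outside its binding domain — cannot bind it (Principle A).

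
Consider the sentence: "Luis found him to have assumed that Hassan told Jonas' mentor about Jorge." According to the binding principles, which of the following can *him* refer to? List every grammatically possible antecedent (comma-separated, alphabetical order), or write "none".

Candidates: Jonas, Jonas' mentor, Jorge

*him* is a pronoun; Principle B requires it to be free in its binding domain — the matrix clause.
— Jonas: possessor inside the object DP of the clause headed by 'told'; is c-commanded by the pronoun; coreference would bind this R-expression — blocked (Principle C).
— Jonas' mentor: object of the clause headed by 'told'; is c-commanded by the pronoun; coreference would bind this R-expression — blocked (Principle C).
— Jorge: second object of the clause headed by 'told'; is c-commanded by the pronoun; coreference would bind this R-expression — blocked (Principle C).

none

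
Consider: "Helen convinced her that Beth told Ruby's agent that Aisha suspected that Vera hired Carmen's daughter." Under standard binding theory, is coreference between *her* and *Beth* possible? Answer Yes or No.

No

*Beth* is an R-expression; Principle C requires it to be free (not bound by any c-commanding expression).
— her: object of the matrix clause; the pronoun c-commands the R-expression — coreference blocked (Principle C).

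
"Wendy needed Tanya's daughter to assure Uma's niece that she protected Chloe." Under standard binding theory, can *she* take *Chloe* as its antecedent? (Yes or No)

*she* is a pronoun; Principle B requires it to be free in its binding domain — the clause headed by 'protected'.
— Chloe: object of the clause headed by 'protected'; is c-commanded by the pronoun; coreference would bind this R-expression — blocked (Principle C).

No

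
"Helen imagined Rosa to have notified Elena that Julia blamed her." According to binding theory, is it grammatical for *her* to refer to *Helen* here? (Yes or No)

Yes

*Helen* is an R-expression; Principle C requires it to be free (not bound by any c-commanding expression).
— her: object of the clause headed by 'blamed'; the pronoun does not c-command the R-expression — coreference allowed.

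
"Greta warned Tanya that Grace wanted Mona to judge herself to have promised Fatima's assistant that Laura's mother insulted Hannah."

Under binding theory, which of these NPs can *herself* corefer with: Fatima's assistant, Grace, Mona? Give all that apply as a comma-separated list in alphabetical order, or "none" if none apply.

Mona

*herself* is a reflexive; Principle A requires it to be bound within its binding domain — the clause headed by 'judge'.
— Fatima's assistant: object of the clause headed by 'promised'; does not c-command the reflexive — cannot bind it (Principle A).
— Grace: subject of the clause headed by 'wanted'; c-commands the reflexive but lies outside its binding domain — cannot bind it (Principle A).
— Mona: subject of the clause headed by 'judge'; c-commands the reflexive within its binding domain — allowed (Principle A).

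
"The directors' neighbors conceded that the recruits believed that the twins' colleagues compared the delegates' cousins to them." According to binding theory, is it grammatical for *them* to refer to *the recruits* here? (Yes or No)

*the recruits* is an R-expression; Principle C requires it to be free (not bound by any c-commanding expression).
— them: second object of the clause headed by 'compared'; the pronoun does not c-command the R-expression — coreference allowed.

Yes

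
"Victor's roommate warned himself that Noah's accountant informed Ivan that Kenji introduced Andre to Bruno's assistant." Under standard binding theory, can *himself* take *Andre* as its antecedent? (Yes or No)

*himself* is a reflexive; Principle A requires it to be bound within its binding domain — the matrix clause.
— Andre: object of the clause headed by 'introduced'; does not c-command the reflexive — cannot bind it (Principle A).

No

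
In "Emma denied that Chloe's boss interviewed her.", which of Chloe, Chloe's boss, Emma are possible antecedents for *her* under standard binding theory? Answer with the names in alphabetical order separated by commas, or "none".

*her* is a pronoun; Principle B requires it to be free in its binding domain — the clause headed by 'interviewed'.
— Chloe: possessor inside the subject DP of the clause headed by 'interviewed'; does not c-command the pronoun — Principle B does not apply; allowed.
— Chloe's boss: subject of the clause headed by 'interviewed'; c-commands the pronoun within its binding domain — blocked (Principle B).
— Emma: subject of the matrix clause; c-commands the pronoun but lies outside its binding domain — allowed.

Chloe, Emma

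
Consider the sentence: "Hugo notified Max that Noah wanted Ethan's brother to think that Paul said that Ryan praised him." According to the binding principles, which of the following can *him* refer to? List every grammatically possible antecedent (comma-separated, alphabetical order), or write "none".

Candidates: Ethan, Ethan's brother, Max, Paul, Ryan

*him* is a pronoun; Principle B requires it to be free in its binding domain — the clause headed by 'praised'.
— Ethan: possessor inside the subject DP of the clause headed by 'think'; does not c-command the pronoun — Principle B does not apply; allowed.
— Ethan's brother: subject of the clause headed by 'think'; c-commands the pronoun but lies outside its binding domain — allowed.
— Max: object of the matrix clause; c-commands the pronoun but lies outside its binding domain — allowed.
— Paul: subject of the clause headed by 'said'; c-commands the pronoun but lies outside its binding domain — allowed.
— Ryan: subject of the clause headed by 'praised'; c-commands the pronoun within its binding domain — blocked (Principle B).

Ethan, Ethan's brother, Max, Paul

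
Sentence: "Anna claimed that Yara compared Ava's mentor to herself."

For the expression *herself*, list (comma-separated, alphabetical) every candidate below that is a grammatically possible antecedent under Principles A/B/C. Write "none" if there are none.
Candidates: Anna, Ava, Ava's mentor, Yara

Ava's mentor, Yara

*herself* is a reflexive; Principle A requires it to be bound within its binding domain — the clause headed by 'compared'.
— Anna: subject of the matrix clause; c-commands the reflexive but lies outside its binding domain — cannot bind it (Principle A).
— Ava: possessor inside the object DP of the clause headed by 'compared'; does not c-command the reflexive — cannot bind it (Principle A).
— Ava's mentor: object of the clause headed by 'compared'; c-commands the reflexive within its binding domain — allowed (Principle A).
— Yara: subject of the clause headed by 'compared'; c-commands the reflexive within its binding domain — allowed (Principle A).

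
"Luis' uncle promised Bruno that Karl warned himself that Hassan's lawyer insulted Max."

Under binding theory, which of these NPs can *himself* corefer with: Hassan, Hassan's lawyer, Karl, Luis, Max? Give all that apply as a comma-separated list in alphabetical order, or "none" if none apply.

*himself* is a reflexive; Principle A requires it to be bound within its binding domain — the clause headed by 'warned'.
— Hassan: possessor inside the subject DP of the clause headed by 'insulted'; does not c-command the reflexive — cannot bind it (Principle A).
— Hassan's lawyer: subject of the clause headed by 'insulted'; does not c-command the reflexive — cannot bind it (Principle A).
— Karl: subject of the clause headed by 'warned'; c-commands the reflexive within its binding domain — allowed (Principle A).
— Luis: possessor inside the subject DP of the matrix clause; does not c-command the reflexive — cannot bind it (Principle A).
— Max: object of the clause headed by 'insulted'; does not c-command the reflexive — cannot bind it (Principle A).

Karl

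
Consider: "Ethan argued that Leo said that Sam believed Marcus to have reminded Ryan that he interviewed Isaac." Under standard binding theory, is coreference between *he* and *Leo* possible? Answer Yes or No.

*Leo* is an R-expression; Principle C requires it to be free (not bound by any c-commanding expression).
— he: subject of the clause headed by 'interviewed'; the pronoun does not c-command the R-expression — coreference allowed.

Yes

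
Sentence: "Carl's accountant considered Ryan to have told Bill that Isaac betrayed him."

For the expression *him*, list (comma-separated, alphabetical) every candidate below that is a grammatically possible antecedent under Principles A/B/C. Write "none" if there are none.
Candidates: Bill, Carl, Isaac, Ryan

*him* is a pronoun; Principle B requires it to be free in its binding domain — the clause headed by 'betrayed'.
— Bill: object of the clause headed by 'told'; c-commands the pronoun but lies outside its binding domain — allowed.
— Carl: possessor inside the subject DP of the matrix clause; does not c-command the pronoun — Principle B does not apply; allowed.
— Isaac: subject of the clause headed by 'betrayed'; c-commands the pronoun within its binding domain — blocked (Principle B).
— Ryan: subject of the clause headed by 'told'; c-commands the pronoun but lies outside its binding domain — allowed.

Bill, Carl, Ryan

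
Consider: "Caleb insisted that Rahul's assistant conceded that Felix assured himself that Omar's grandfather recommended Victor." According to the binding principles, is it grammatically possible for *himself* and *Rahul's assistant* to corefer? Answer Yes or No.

*himself* is a reflexive; Principle A requires it to be bound within its binding domain — the clause headed by 'assured'.
— Rahul's assistant: subject of the clause headed by 'conceded'; c-commands the reflexive but lies outside its binding domain — cannot bind it (Principle A).

No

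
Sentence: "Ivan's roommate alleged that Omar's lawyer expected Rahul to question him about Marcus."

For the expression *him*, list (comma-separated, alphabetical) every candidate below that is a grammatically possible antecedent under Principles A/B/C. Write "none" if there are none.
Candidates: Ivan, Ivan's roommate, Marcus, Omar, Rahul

Ivan, Ivan's roommate, Omar

*him* is a pronoun; Principle B requires it to be free in its binding domain — the clause headed by 'question'.
— Ivan: possessor inside the subject DP of the matrix clause; does not c-command the pronoun — Principle B does not apply; allowed.
— Ivan's roommate: subject of the matrix clause; c-commands the pronoun but lies outside its binding domain — allowed.
— Marcus: second object of the clause headed by 'question'; is c-commanded by the pronoun; coreference would bind this R-expression — blocked (Principle C).
— Omar: possessor inside the subject DP of the clause headed by 'expected'; does not c-command the pronoun — Principle B does not apply; allowed.
— Rahul: subject of the clause headed by 'question'; c-commands the pronoun within its binding domain — blocked (Principle B).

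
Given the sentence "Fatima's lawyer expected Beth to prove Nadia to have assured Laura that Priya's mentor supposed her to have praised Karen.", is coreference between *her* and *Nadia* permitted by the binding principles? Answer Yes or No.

*her* is a pronoun; Principle B requires it to be free in its binding domain — the clause headed by 'supposed'.
— Nadia: subject of the clause headed by 'assured'; c-commands the pronoun but lies outside its binding domain — allowed.

Yes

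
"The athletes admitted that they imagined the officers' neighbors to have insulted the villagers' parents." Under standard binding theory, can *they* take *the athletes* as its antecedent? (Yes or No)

Yes

*they* is a pronoun; Principle B requires it to be free in its binding domain — the clause headed by 'imagined'.
— the athletes: subject of the matrix clause; c-commands the pronoun but lies outside its binding domain — allowed.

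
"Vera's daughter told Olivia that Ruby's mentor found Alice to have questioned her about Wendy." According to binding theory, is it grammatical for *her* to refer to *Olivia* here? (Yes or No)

Yes

*Olivia* is an R-expression; Principle C requires it to be free (not bound by any c-commanding expression).
— her: object of the clause headed by 'questioned'; the pronoun does not c-command the R-expression — coreference allowed.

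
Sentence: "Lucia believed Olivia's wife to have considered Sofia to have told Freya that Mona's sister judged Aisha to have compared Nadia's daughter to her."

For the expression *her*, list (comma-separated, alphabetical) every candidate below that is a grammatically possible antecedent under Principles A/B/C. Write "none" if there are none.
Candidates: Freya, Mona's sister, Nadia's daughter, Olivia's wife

Freya, Mona's sister, Olivia's wife

*her* is a pronoun; Principle B requires it to be free in its binding domain — the clause headed by 'compared'.
— Freya: object of the clause headed by 'told'; c-commands the pronoun but lies outside its binding domain — allowed.
— Mona's sister: subject of the clause headed by 'judged'; c-commands the pronoun but lies outside its binding domain — allowed.
— Nadia's daughter: object of the clause headed by 'compared'; c-commands the pronoun within its binding domain — blocked (Principle B).
— Olivia's wife: subject of the clause headed by 'considered'; c-commands the pronoun but lies outside its binding domain — allowed.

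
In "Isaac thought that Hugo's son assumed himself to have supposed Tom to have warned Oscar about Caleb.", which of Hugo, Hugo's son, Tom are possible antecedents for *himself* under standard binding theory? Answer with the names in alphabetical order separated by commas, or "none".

Hugo's son

*himself* is a reflexive; Principle A requires it to be bound within its binding domain — the clause headed by 'assumed'.
— Hugo: possessor inside the subject DP of the clause headed by 'assumed'; does not c-command the reflexive — cannot bind it (Principle A).
— Hugo's son: subject of the clause headed by 'assumed'; c-commands the reflexive within its binding domain — allowed (Principle A).
— Tom: subject of the clause headed by 'warned'; does not c-command the reflexive — cannot bind it (Principle A).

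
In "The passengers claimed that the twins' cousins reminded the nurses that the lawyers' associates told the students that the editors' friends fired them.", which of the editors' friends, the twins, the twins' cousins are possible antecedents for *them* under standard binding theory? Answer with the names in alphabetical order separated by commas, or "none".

the twins, the twins' cousins

*them* is a pronoun; Principle B requires it to be free in its binding domain — the clause headed by 'fired'.
— the editors' friends: subject of the clause headed by 'fired'; c-commands the pronoun within its binding domain — blocked (Principle B).
— the twins: possessor inside the subject DP of the clause headed by 'reminded'; does not c-command the pronoun — Principle B does not apply; allowed.
— the twins' cousins: subject of the clause headed by 'reminded'; c-commands the pronoun but lies outside its binding domain — allowed.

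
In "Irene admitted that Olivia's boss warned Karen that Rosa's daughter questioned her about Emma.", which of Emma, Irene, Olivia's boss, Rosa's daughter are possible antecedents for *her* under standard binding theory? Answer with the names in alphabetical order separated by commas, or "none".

*her* is a pronoun; Principle B requires it to be free in its binding domain — the clause headed by 'questioned'.
— Emma: second object of the clause headed by 'questioned'; is c-commanded by the pronoun; coreference would bind this R-expression — blocked (Principle C).
— Irene: subject of the matrix clause; c-commands the pronoun but lies outside its binding domain — allowed.
— Olivia's boss: subject of the clause headed by 'warned'; c-commands the pronoun but lies outside its binding domain — allowed.
— Rosa's daughter: subject of the clause headed by 'questioned'; c-commands the pronoun within its binding domain — blocked (Principle B).

Irene, Olivia's boss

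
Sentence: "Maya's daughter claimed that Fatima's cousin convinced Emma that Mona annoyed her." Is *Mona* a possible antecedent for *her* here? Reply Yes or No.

No

*her* is a pronoun; Principle B requires it to be free in its binding domain — the clause headed by 'annoyed'.
— Mona: subject of the clause headed by 'annoyed'; c-commands the pronoun within its binding domain — blocked (Principle B).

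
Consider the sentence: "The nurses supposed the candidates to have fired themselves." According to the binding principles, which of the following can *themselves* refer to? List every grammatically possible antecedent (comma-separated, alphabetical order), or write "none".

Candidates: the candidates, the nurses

*themselves* is a reflexive; Principle A requires it to be bound within its binding domain — the clause headed by 'fired'.
— the candidates: subject of the clause headed by 'fired'; c-commands the reflexive within its binding domain — allowed (Principle A).
— the nurses: subject of the matrix clause; c-commands the reflexive but lies outside its binding domain — cannot bind it (Principle A).

the candidates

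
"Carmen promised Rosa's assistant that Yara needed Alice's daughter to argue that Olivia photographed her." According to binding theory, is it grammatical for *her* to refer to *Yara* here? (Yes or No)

Yes

*Yara* is an R-expression; Principle C requires it to be free (not bound by any c-commanding expression).
— her: object of the clause headed by 'photographed'; the pronoun does not c-command the R-expression — coreference allowed.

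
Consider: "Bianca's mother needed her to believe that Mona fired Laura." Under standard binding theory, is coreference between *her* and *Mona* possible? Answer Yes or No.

*Mona* is an R-expression; Principle C requires it to be free (not bound by any c-commanding expression).
— her: subject of the clause headed by 'believe'; the pronoun c-commands the R-expression — coreference blocked (Principle C).

No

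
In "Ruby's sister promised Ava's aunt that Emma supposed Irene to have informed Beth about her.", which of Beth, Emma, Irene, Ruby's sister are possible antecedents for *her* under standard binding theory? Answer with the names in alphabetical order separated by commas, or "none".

Emma, Ruby's sister

*her* is a pronoun; Principle B requires it to be free in its binding domain — the clause headed by 'informed'.
— Beth: object of the clause headed by 'informed'; c-commands the pronoun within its binding domain — blocked (Principle B).
— Emma: subject of the clause headed by 'supposed'; c-commands the pronoun but lies outside its binding domain — allowed.
— Irene: subject of the clause headed by 'informed'; c-commands the pronoun within its binding domain — blocked (Principle B).
— Ruby's sister: subject of the matrix clause; c-commands the pronoun but lies outside its binding domain — allowed.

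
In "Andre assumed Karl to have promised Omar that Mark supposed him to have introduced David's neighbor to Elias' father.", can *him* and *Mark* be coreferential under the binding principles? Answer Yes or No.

No

*Mark* is an R-expression; Principle C requires it to be free (not bound by any c-commanding expression).
— him: subject of the clause headed by 'introduced'; the R-expression locally c-commands the pronoun — coreference blocked (Principle B on the pronoun).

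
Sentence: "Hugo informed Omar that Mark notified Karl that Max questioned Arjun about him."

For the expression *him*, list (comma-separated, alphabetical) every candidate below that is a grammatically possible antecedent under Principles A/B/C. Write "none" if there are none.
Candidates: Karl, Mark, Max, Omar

Karl, Mark, Omar

*him* is a pronoun; Principle B requires it to be free in its binding domain — the clause headed by 'questioned'.
— Karl: object of the clause headed by 'notified'; c-commands the pronoun but lies outside its binding domain — allowed.
— Mark: subject of the clause headed by 'notified'; c-commands the pronoun but lies outside its binding domain — allowed.
— Max: subject of the clause headed by 'questioned'; c-commands the pronoun within its binding domain — blocked (Principle B).
— Omar: object of the matrix clause; c-commands the pronoun but lies outside its binding domain — allowed.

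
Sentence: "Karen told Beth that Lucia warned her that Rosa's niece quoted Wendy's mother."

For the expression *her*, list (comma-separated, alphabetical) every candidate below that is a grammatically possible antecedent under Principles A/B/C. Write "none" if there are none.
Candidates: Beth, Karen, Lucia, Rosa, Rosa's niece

*her* is a pronoun; Principle B requires it to be free in its binding domain — the clause headed by 'warned'.
— Beth: object of the matrix clause; c-commands the pronoun but lies outside its binding domain — allowed.
— Karen: subject of the matrix clause; c-commands the pronoun but lies outside its binding domain — allowed.
— Lucia: subject of the clause headed by 'warned'; c-commands the pronoun within its binding domain — blocked (Principle B).
— Rosa: possessor inside the subject DP of the clause headed by 'quoted'; is c-commanded by the pronoun; coreference would bind this R-expression — blocked (Principle C).
— Rosa's niece: subject of the clause headed by 'quoted'; is c-commanded by the pronoun; coreference would bind this R-expression — blocked (Principle C).

Beth, Karen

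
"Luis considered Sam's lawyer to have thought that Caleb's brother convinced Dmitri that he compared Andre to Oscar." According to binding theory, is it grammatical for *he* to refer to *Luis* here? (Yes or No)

*Luis* is an R-expression; Principle C requires it to be free (not bound by any c-commanding expression).
— he: subject of the clause headed by 'compared'; the pronoun does not c-command the R-expression — coreference allowed.

Yes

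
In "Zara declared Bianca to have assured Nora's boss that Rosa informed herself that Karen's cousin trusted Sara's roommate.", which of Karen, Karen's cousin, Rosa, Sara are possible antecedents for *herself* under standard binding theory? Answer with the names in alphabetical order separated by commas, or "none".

Rosa

*herself* is a reflexive; Principle A requires it to be bound within its binding domain — the clause headed by 'informed'.
— Karen: possessor inside the subject DP of the clause headed by 'trusted'; does not c-command the reflexive — cannot bind it (Principle A).
— Karen's cousin: subject of the clause headed by 'trusted'; does not c-command the reflexive — cannot bind it (Principle A).
— Rosa: subject of the clause headed by 'informed'; c-commands the reflexive within its binding domain — allowed (Principle A).
— Sara: possessor inside the object DP of the clause headed by 'trusted'; does not c-command the reflexive — cannot bind it (Principle A).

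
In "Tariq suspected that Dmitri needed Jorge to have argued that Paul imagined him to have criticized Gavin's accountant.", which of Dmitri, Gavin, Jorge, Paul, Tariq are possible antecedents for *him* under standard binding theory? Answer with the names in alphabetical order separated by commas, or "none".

Dmitri, Jorge, Tariq

*him* is a pronoun; Principle B requires it to be free in its binding domain — the clause headed by 'imagined'.
— Dmitri: subject of the clause headed by 'needed'; c-commands the pronoun but lies outside its binding domain — allowed.
— Gavin: possessor inside the object DP of the clause headed by 'criticized'; is c-commanded by the pronoun; coreference would bind this R-expression — blocked (Principle C).
— Jorge: subject of the clause headed by 'argued'; c-commands the pronoun but lies outside its binding domain — allowed.
— Paul: subject of the clause headed by 'imagined'; c-commands the pronoun within its binding domain — blocked (Principle B).
— Tariq: subject of the matrix clause; c-commands the pronoun but lies outside its binding domain — allowed.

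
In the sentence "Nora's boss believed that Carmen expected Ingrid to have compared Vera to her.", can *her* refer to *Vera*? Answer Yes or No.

*her* is a pronoun; Principle B requires it to be free in its binding domain — the clause headed by 'compared'.
— Vera: object of the clause headed by 'compared'; c-commands the pronoun within its binding domain — blocked (Principle B).

No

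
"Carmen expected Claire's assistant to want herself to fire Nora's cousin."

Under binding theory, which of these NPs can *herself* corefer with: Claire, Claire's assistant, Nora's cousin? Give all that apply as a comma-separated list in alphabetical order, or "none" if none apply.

*herself* is a reflexive; Principle A requires it to be bound within its binding domain — the clause headed by 'want'.
— Claire: possessor inside the subject DP of the clause headed by 'want'; does not c-command the reflexive — cannot bind it (Principle A).
— Claire's assistant: subject of the clause headed by 'want'; c-commands the reflexive within its binding domain — allowed (Principle A).
— Nora's cousin: object of the clause headed by 'fire'; does not c-command the reflexive — cannot bind it (Principle A).

Claire's assistant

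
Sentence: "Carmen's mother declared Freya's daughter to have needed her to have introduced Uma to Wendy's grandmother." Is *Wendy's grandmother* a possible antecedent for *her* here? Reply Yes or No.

*her* is a pronoun; Principle B requires it to be free in its binding domain — the clause headed by 'needed'.
— Wendy's grandmother: second object of the clause headed by 'introduced'; is c-commanded by the pronoun; coreference would bind this R-expression — blocked (Principle C).

No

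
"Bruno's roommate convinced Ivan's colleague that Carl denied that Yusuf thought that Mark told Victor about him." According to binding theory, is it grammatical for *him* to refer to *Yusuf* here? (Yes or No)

*Yusuf* is an R-expression; Principle C requires it to be free (not bound by any c-commanding expression).
— him: second object of the clause headed by 'told'; the pronoun does not c-command the R-expression — coreference allowed.

Yes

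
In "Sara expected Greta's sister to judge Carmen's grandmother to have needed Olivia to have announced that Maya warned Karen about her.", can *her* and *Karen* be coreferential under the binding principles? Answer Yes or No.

No

*Karen* is an R-expression; Principle C requires it to be free (not bound by any c-commanding expression).
— her: second object of the clause headed by 'warned'; the R-expression locally c-commands the pronoun — coreference blocked (Principle B on the pronoun).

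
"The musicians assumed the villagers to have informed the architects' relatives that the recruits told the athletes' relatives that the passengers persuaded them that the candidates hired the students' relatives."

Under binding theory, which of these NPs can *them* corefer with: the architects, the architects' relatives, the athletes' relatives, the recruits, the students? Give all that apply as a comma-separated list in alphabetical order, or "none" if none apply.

the architects, the architects' relatives, the athletes' relatives, the recruits

*them* is a pronoun; Principle B requires it to be free in its binding domain — the clause headed by 'persuaded'.
— the architects: possessor inside the object DP of the clause headed by 'informed'; does not c-command the pronoun — Principle B does not apply; allowed.
— the architects' relatives: object of the clause headed by 'informed'; c-commands the pronoun but lies outside its binding domain — allowed.
— the athletes' relatives: object of the clause headed by 'told'; c-commands the pronoun but lies outside its binding domain — allowed.
— the recruits: subject of the clause headed by 'told'; c-commands the pronoun but lies outside its binding domain — allowed.
— the students: possessor inside the object DP of the clause headed by 'hired'; is c-commanded by the pronoun; coreference would bind this R-expression — blocked (Principle C).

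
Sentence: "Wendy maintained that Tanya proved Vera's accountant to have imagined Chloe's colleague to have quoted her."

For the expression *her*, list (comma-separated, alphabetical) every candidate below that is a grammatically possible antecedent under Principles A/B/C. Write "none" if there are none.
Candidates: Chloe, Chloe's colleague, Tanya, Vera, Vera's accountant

*her* is a pronoun; Principle B requires it to be free in its binding domain — the clause headed by 'quoted'.
— Chloe: possessor inside the subject DP of the clause headed by 'quoted'; does not c-command the pronoun — Principle B does not apply; allowed.
— Chloe's colleague: subject of the clause headed by 'quoted'; c-commands the pronoun within its binding domain — blocked (Principle B).
— Tanya: subject of the clause headed by 'proved'; c-commands the pronoun but lies outside its binding domain — allowed.
— Vera: possessor inside the subject DP of the clause headed by 'imagined'; does not c-command the pronoun — Principle B does not apply; allowed.
— Vera's accountant: subject of the clause headed by 'imagined'; c-commands the pronoun but lies outside its binding domain — allowed.

Chloe, Tanya, Vera, Vera's accountant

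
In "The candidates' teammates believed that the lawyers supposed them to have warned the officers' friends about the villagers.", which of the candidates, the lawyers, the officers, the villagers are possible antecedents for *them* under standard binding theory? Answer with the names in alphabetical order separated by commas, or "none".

*them* is a pronoun; Principle B requires it to be free in its binding domain — the clause headed by 'supposed'.
— the candidates: possessor inside the subject DP of the matrix clause; does not c-command the pronoun — Principle B does not apply; allowed.
— the lawyers: subject of the clause headed by 'supposed'; c-commands the pronoun within its binding domain — blocked (Principle B).
— the officers: possessor inside the object DP of the clause headed by 'warned'; is c-commanded by the pronoun; coreference would bind this R-expression — blocked (Principle C).
— the villagers: second object of the clause headed by 'warned'; is c-commanded by the pronoun; coreference would bind this R-expression — blocked (Principle C).

the candidates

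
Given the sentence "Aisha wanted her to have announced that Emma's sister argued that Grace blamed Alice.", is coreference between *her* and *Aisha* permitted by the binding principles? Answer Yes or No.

No

*her* is a pronoun; Principle B requires it to be free in its binding domain — the matrix clause.
— Aisha: subject of the matrix clause; c-commands the pronoun within its binding domain — blocked (Principle B).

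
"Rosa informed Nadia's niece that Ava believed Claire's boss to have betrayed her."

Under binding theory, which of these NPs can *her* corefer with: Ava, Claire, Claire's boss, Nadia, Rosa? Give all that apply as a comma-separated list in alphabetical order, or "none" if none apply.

Ava, Claire, Nadia, Rosa

*her* is a pronoun; Principle B requires it to be free in its binding domain — the clause headed by 'betrayed'.
— Ava: subject of the clause headed by 'believed'; c-commands the pronoun but lies outside its binding domain — allowed.
— Claire: possessor inside the subject DP of the clause headed by 'betrayed'; does not c-command the pronoun — Principle B does not apply; allowed.
— Claire's boss: subject of the clause headed by 'betrayed'; c-commands the pronoun within its binding domain — blocked (Principle B).
— Nadia: possessor inside the object DP of the matrix clause; does not c-command the pronoun — Principle B does not apply; allowed.
— Rosa: subject of the matrix clause; c-commands the pronoun but lies outside its binding domain — allowed.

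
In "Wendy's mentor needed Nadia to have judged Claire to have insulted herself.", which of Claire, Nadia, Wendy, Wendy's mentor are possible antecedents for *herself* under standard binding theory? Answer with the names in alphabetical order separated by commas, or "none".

Claire

*herself* is a reflexive; Principle A requires it to be bound within its binding domain — the clause headed by 'insulted'.
— Claire: subject of the clause headed by 'insulted'; c-commands the reflexive within its binding domain — allowed (Principle A).
— Nadia: subject of the clause headed by 'judged'; c-commands the reflexive but lies outside its binding domain — cannot bind it (Principle A).
— Wendy: possessor inside the subject DP of the matrix clause; does not c-command the reflexive — cannot bind it (Principle A).
— Wendy's mentor: subject of the matrix clause; c-commands the reflexive but lies outside its binding domain — cannot bind it (Principle A).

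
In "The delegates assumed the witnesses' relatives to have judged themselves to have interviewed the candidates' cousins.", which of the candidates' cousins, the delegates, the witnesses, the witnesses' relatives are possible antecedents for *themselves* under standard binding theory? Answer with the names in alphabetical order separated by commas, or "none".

*themselves* is a reflexive; Principle A requires it to be bound within its binding domain — the clause headed by 'judged'.
— the candidates' cousins: object of the clause headed by 'interviewed'; does not c-command the reflexive — cannot bind it (Principle A).
— the delegates: subject of the matrix clause; c-commands the reflexive but lies outside its binding domain — cannot bind it (Principle A).
— the witnesses: possessor inside the subject DP of the clause headed by 'judged'; does not c-command the reflexive — cannot bind it (Principle A).
— the witnesses' relatives: subject of the clause headed by 'judged'; c-commands the reflexive within its binding domain — allowed (Principle A).

the witnesses' relatives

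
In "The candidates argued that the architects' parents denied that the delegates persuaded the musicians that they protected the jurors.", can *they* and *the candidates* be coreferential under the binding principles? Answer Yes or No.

Yes

*the candidates* is an R-expression; Principle C requires it to be free (not bound by any c-commanding expression).
— they: subject of the clause headed by 'protected'; the pronoun does not c-command the R-expression — coreference allowed.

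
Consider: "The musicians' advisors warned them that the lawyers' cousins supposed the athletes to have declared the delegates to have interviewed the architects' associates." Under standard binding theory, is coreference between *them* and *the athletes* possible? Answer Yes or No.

*the athletes* is an R-expression; Principle C requires it to be free (not bound by any c-commanding expression).
— them: object of the matrix clause; the pronoun c-commands the R-expression — coreference blocked (Principle C).

No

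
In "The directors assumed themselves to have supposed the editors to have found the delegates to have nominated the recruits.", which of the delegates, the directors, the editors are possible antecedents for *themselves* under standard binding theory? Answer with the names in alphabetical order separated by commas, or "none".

the directors

*themselves* is a reflexive; Principle A requires it to be bound within its binding domain — the matrix clause.
— the delegates: subject of the clause headed by 'nominated'; does not c-command the reflexive — cannot bind it (Principle A).
— the directors: subject of the matrix clause; c-commands the reflexive within its binding domain — allowed (Principle A).
— the editors: subject of the clause headed by 'found'; does not c-command the reflexive — cannot bind it (Principle A).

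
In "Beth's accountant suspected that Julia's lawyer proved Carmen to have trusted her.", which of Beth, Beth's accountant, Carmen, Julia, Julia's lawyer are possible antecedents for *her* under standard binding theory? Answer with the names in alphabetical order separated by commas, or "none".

*her* is a pronoun; Principle B requires it to be free in its binding domain — the clause headed by 'trusted'.
— Beth: possessor inside the subject DP of the matrix clause; does not c-command the pronoun — Principle B does not apply; allowed.
— Beth's accountant: subject of the matrix clause; c-commands the pronoun but lies outside its binding domain — allowed.
— Carmen: subject of the clause headed by 'trusted'; c-commands the pronoun within its binding domain — blocked (Principle B).
— Julia: possessor inside the subject DP of the clause headed by 'proved'; does not c-command the pronoun — Principle B does not apply; allowed.
— Julia's lawyer: subject of the clause headed by 'proved'; c-commands the pronoun but lies outside its binding domain — allowed.

Beth, Beth's accountant, Julia, Julia's lawyer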